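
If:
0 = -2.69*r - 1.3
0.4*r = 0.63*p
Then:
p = -0.31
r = -0.48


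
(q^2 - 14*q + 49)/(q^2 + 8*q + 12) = (q^2 - 14*q + 49)/(q^2 + 8*q + 12)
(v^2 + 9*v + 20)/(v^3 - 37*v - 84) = (v + 5)/(v^2 - 4*v - 21)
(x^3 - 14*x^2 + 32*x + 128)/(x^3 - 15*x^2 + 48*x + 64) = (x + 2)/(x + 1)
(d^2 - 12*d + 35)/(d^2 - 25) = (d - 7)/(d + 5)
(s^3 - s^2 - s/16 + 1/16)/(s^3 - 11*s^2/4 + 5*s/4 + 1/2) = (s - 1/4)/(s - 2)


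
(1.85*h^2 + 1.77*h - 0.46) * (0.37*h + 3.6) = 0.6845*h^3 + 7.3149*h^2 + 6.2018*h - 1.656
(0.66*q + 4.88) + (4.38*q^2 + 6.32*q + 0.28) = 4.38*q^2 + 6.98*q + 5.16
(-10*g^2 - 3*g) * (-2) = 20*g^2 + 6*g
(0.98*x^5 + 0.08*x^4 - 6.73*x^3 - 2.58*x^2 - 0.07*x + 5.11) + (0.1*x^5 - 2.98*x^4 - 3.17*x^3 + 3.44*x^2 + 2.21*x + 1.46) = 1.08*x^5 - 2.9*x^4 - 9.9*x^3 + 0.86*x^2 + 2.14*x + 6.57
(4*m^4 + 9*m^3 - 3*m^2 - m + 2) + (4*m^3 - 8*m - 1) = 4*m^4 + 13*m^3 - 3*m^2 - 9*m + 1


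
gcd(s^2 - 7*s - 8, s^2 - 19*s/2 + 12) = s - 8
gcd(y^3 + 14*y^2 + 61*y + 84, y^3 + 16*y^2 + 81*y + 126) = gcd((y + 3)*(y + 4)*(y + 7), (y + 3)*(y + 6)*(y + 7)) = y^2 + 10*y + 21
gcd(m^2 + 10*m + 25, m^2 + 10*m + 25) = m^2 + 10*m + 25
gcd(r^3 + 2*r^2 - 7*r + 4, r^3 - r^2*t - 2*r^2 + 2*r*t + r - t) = r^2 - 2*r + 1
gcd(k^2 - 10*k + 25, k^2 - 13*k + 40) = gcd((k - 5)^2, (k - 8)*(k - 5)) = k - 5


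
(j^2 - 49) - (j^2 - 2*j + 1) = 2*j - 50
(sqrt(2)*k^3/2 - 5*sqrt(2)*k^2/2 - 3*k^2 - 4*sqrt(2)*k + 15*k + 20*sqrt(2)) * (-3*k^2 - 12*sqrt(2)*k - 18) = -3*sqrt(2)*k^5/2 - 3*k^4 + 15*sqrt(2)*k^4/2 + 15*k^3 + 39*sqrt(2)*k^3 - 195*sqrt(2)*k^2 + 150*k^2 - 750*k + 72*sqrt(2)*k - 360*sqrt(2)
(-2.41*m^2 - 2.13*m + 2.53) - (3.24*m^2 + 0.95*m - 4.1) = -5.65*m^2 - 3.08*m + 6.63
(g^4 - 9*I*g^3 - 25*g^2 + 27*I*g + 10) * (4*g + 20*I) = 4*g^5 - 16*I*g^4 + 80*g^3 - 392*I*g^2 - 500*g + 200*I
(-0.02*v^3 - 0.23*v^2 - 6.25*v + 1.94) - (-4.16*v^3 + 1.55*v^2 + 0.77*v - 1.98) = 4.14*v^3 - 1.78*v^2 - 7.02*v + 3.92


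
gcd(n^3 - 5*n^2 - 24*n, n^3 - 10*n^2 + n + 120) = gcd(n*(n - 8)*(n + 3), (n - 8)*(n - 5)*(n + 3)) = n^2 - 5*n - 24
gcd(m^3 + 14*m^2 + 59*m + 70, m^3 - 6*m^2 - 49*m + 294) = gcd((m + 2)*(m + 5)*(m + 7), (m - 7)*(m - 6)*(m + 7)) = m + 7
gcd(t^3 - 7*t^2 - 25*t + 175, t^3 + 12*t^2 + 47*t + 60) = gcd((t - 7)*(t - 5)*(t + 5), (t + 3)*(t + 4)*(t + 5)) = t + 5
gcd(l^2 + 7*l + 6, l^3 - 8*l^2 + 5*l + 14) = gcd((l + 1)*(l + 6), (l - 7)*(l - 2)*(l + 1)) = l + 1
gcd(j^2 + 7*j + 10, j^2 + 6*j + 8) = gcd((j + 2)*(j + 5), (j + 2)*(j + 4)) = j + 2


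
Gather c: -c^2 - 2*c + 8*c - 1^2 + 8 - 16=-c^2 + 6*c - 9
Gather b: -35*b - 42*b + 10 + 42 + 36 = 88 - 77*b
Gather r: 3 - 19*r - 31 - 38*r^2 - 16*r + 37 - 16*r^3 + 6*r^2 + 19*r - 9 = -16*r^3 - 32*r^2 - 16*r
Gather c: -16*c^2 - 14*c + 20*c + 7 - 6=-16*c^2 + 6*c + 1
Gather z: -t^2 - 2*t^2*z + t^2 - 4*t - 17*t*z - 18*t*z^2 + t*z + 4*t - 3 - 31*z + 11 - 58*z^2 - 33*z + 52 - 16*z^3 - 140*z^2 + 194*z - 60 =-16*z^3 + z^2*(-18*t - 198) + z*(-2*t^2 - 16*t + 130)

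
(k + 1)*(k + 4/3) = k^2 + 7*k/3 + 4/3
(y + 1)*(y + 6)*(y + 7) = y^3 + 14*y^2 + 55*y + 42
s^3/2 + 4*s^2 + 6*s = s*(s/2 + 1)*(s + 6)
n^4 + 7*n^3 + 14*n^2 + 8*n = n*(n + 1)*(n + 2)*(n + 4)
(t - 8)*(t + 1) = t^2 - 7*t - 8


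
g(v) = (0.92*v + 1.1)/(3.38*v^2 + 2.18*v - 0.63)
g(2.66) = 0.12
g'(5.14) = -0.01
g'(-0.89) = 102.64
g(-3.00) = -0.07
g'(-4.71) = -0.01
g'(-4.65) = -0.01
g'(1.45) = -0.22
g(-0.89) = 2.63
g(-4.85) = -0.05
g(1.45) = 0.25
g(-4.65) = -0.05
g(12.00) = 0.02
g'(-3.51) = -0.01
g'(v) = (-6.76*v - 2.18)*(0.92*v + 1.1)/(3.38*v^2 + 2.18*v - 0.63)^2 + 0.92/(3.38*v^2 + 2.18*v - 0.63)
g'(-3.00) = -0.02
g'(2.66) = -0.05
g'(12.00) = -0.00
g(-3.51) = -0.06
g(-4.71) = -0.05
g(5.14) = 0.06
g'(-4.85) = -0.01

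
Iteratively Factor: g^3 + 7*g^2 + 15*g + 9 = (g + 3)*(g^2 + 4*g + 3) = (g + 3)^2*(g + 1)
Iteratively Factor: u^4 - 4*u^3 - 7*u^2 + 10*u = (u - 5)*(u^3 + u^2 - 2*u) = u*(u - 5)*(u^2 + u - 2) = u*(u - 5)*(u - 1)*(u + 2)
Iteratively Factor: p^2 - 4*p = (p - 4)*(p)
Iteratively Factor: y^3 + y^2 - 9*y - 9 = (y - 3)*(y^2 + 4*y + 3) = (y - 3)*(y + 3)*(y + 1)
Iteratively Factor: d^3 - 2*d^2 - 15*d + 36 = (d + 4)*(d^2 - 6*d + 9) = (d - 3)*(d + 4)*(d - 3)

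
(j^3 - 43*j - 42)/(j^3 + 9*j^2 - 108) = (j^2 - 6*j - 7)/(j^2 + 3*j - 18)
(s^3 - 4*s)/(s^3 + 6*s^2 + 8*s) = (s - 2)/(s + 4)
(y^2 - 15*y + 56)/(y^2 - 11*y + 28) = (y - 8)/(y - 4)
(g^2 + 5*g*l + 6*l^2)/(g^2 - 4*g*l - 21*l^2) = (g + 2*l)/(g - 7*l)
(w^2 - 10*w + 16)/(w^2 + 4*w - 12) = (w - 8)/(w + 6)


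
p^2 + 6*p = p*(p + 6)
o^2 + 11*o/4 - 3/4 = (o - 1/4)*(o + 3)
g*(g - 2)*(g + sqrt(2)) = g^3 - 2*g^2 + sqrt(2)*g^2 - 2*sqrt(2)*g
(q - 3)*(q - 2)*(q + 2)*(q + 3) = q^4 - 13*q^2 + 36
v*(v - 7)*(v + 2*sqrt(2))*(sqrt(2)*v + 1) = sqrt(2)*v^4 - 7*sqrt(2)*v^3 + 5*v^3 - 35*v^2 + 2*sqrt(2)*v^2 - 14*sqrt(2)*v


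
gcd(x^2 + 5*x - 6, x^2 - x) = x - 1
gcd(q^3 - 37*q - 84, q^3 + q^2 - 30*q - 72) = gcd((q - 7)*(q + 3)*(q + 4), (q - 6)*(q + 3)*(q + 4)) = q^2 + 7*q + 12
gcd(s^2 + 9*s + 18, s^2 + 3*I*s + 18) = 1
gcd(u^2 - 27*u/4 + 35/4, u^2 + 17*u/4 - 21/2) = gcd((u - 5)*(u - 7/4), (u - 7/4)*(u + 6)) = u - 7/4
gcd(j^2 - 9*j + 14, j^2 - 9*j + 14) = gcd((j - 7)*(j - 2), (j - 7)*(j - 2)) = j^2 - 9*j + 14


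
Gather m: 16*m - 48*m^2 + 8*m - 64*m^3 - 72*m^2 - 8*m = -64*m^3 - 120*m^2 + 16*m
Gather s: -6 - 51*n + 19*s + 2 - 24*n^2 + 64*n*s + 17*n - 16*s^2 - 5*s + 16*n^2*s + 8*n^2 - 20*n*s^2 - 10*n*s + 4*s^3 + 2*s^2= -16*n^2 - 34*n + 4*s^3 + s^2*(-20*n - 14) + s*(16*n^2 + 54*n + 14) - 4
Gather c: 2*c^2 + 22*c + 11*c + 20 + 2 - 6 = 2*c^2 + 33*c + 16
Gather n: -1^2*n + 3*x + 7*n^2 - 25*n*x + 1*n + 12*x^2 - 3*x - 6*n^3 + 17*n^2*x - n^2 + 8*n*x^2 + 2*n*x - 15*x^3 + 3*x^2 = -6*n^3 + n^2*(17*x + 6) + n*(8*x^2 - 23*x) - 15*x^3 + 15*x^2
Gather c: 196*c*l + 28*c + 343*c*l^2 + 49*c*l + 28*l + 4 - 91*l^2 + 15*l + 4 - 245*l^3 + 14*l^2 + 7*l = c*(343*l^2 + 245*l + 28) - 245*l^3 - 77*l^2 + 50*l + 8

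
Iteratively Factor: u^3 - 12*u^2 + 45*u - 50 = (u - 5)*(u^2 - 7*u + 10) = (u - 5)*(u - 2)*(u - 5)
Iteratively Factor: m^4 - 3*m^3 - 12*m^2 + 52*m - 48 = (m + 4)*(m^3 - 7*m^2 + 16*m - 12) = (m - 3)*(m + 4)*(m^2 - 4*m + 4) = (m - 3)*(m - 2)*(m + 4)*(m - 2)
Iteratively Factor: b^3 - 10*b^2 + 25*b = (b - 5)*(b^2 - 5*b) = b*(b - 5)*(b - 5)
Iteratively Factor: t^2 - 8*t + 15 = (t - 3)*(t - 5)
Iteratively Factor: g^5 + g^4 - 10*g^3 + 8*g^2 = (g)*(g^4 + g^3 - 10*g^2 + 8*g) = g*(g - 2)*(g^3 + 3*g^2 - 4*g) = g*(g - 2)*(g - 1)*(g^2 + 4*g) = g^2*(g - 2)*(g - 1)*(g + 4)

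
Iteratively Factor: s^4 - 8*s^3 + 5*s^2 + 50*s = (s + 2)*(s^3 - 10*s^2 + 25*s) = s*(s + 2)*(s^2 - 10*s + 25) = s*(s - 5)*(s + 2)*(s - 5)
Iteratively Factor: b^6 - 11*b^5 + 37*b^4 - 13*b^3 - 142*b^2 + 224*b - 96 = (b - 4)*(b^5 - 7*b^4 + 9*b^3 + 23*b^2 - 50*b + 24) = (b - 4)*(b - 1)*(b^4 - 6*b^3 + 3*b^2 + 26*b - 24) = (b - 4)*(b - 1)^2*(b^3 - 5*b^2 - 2*b + 24) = (b - 4)*(b - 1)^2*(b + 2)*(b^2 - 7*b + 12) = (b - 4)^2*(b - 1)^2*(b + 2)*(b - 3)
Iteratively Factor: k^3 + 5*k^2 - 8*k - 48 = (k - 3)*(k^2 + 8*k + 16) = (k - 3)*(k + 4)*(k + 4)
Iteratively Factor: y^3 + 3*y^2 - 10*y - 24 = (y + 4)*(y^2 - y - 6) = (y - 3)*(y + 4)*(y + 2)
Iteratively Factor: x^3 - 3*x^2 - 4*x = (x - 4)*(x^2 + x) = (x - 4)*(x + 1)*(x)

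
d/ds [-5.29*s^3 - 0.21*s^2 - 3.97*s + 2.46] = -15.87*s^2 - 0.42*s - 3.97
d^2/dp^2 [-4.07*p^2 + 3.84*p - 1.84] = -8.14000000000000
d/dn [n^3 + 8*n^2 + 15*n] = 3*n^2 + 16*n + 15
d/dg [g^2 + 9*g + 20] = 2*g + 9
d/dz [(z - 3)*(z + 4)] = 2*z + 1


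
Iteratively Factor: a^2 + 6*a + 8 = (a + 2)*(a + 4)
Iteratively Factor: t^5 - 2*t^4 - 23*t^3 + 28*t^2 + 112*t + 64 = (t - 4)*(t^4 + 2*t^3 - 15*t^2 - 32*t - 16) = (t - 4)*(t + 1)*(t^3 + t^2 - 16*t - 16) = (t - 4)^2*(t + 1)*(t^2 + 5*t + 4) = (t - 4)^2*(t + 1)^2*(t + 4)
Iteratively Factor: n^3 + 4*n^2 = (n)*(n^2 + 4*n) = n*(n + 4)*(n)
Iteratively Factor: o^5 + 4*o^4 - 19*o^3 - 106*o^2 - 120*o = (o + 4)*(o^4 - 19*o^2 - 30*o) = (o + 2)*(o + 4)*(o^3 - 2*o^2 - 15*o) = o*(o + 2)*(o + 4)*(o^2 - 2*o - 15) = o*(o + 2)*(o + 3)*(o + 4)*(o - 5)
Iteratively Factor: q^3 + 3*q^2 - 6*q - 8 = (q + 1)*(q^2 + 2*q - 8) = (q - 2)*(q + 1)*(q + 4)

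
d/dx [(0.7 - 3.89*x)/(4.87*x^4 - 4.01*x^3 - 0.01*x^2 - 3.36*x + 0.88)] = (56.8329*x^4 - 44.8338*x^3 + 8.3821*x^2 + 0.0139999999999993*x - 1.0712)/(23.7169*x^8 - 39.0574*x^7 + 15.9827*x^6 - 32.6462*x^5 + 35.5185*x^4 - 6.9904*x^3 + 11.272*x^2 - 5.9136*x + 0.7744)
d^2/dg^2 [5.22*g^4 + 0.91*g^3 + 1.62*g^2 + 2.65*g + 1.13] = 62.64*g^2 + 5.46*g + 3.24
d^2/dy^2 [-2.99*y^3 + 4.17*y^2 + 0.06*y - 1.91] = 8.34 - 17.94*y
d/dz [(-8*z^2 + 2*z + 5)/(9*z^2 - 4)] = 2*(-9*z^2 - 13*z - 4)/(81*z^4 - 72*z^2 + 16)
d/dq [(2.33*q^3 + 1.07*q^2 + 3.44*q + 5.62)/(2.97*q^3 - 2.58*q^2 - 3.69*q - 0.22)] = (-9.1893*q^4 - 37.629*q^3 - 46.6851*q^2 + 28.5284*q + 19.981)/(8.8209*q^6 - 15.3252*q^5 - 15.2622*q^4 + 17.7336*q^3 + 14.7513*q^2 + 1.6236*q + 0.0484)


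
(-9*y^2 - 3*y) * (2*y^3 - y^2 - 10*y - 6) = -18*y^5 + 3*y^4 + 93*y^3 + 84*y^2 + 18*y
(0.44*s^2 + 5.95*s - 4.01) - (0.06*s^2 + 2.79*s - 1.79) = 0.38*s^2 + 3.16*s - 2.22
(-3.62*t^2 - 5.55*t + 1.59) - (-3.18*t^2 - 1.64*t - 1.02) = -0.44*t^2 - 3.91*t + 2.61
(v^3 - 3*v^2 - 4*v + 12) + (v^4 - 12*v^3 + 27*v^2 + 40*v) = v^4 - 11*v^3 + 24*v^2 + 36*v + 12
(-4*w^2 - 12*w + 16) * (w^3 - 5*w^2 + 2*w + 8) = -4*w^5 + 8*w^4 + 68*w^3 - 136*w^2 - 64*w + 128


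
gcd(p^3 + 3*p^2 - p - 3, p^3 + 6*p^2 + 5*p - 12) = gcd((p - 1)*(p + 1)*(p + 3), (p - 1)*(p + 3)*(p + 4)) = p^2 + 2*p - 3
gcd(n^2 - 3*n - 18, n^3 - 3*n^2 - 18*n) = n^2 - 3*n - 18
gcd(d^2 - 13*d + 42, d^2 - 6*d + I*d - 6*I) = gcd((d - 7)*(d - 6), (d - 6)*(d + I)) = d - 6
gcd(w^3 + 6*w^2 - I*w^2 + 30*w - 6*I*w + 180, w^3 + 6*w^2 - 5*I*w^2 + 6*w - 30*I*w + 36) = w^2 + w*(6 - 6*I) - 36*I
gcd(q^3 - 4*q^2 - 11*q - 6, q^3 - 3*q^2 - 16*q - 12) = q^2 - 5*q - 6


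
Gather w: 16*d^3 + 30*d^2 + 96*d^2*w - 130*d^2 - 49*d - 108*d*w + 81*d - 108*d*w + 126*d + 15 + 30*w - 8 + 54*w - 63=16*d^3 - 100*d^2 + 158*d + w*(96*d^2 - 216*d + 84) - 56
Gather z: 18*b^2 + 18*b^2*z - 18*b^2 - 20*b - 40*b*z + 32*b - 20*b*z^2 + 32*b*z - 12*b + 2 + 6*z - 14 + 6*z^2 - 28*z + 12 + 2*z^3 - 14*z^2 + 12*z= 2*z^3 + z^2*(-20*b - 8) + z*(18*b^2 - 8*b - 10)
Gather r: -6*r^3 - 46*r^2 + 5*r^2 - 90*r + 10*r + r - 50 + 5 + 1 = -6*r^3 - 41*r^2 - 79*r - 44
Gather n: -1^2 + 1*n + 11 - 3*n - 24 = -2*n - 14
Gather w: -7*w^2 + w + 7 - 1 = -7*w^2 + w + 6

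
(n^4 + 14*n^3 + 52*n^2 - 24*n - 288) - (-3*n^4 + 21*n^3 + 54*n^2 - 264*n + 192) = 4*n^4 - 7*n^3 - 2*n^2 + 240*n - 480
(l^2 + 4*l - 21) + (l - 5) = l^2 + 5*l - 26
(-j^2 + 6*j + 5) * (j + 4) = -j^3 + 2*j^2 + 29*j + 20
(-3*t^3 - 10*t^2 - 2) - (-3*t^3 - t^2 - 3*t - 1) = -9*t^2 + 3*t - 1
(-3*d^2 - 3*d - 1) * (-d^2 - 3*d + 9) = 3*d^4 + 12*d^3 - 17*d^2 - 24*d - 9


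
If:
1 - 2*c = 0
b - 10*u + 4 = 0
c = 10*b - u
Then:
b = 1/11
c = 1/2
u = 9/22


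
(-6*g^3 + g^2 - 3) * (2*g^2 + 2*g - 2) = -12*g^5 - 10*g^4 + 14*g^3 - 8*g^2 - 6*g + 6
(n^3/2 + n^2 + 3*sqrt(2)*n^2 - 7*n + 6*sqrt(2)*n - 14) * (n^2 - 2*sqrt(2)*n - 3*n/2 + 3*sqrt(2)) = n^5/2 + n^4/4 + 2*sqrt(2)*n^4 - 41*n^3/2 + sqrt(2)*n^3 - 19*n^2/2 + 8*sqrt(2)*n^2 + 7*sqrt(2)*n + 57*n - 42*sqrt(2)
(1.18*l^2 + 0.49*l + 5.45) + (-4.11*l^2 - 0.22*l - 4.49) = -2.93*l^2 + 0.27*l + 0.96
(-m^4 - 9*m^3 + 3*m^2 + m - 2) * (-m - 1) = m^5 + 10*m^4 + 6*m^3 - 4*m^2 + m + 2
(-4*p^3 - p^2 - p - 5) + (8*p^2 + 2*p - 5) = -4*p^3 + 7*p^2 + p - 10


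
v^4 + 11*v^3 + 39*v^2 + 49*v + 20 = (v + 1)^2*(v + 4)*(v + 5)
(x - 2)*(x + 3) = x^2 + x - 6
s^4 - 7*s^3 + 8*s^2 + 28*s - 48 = (s - 4)*(s - 3)*(s - 2)*(s + 2)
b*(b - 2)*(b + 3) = b^3 + b^2 - 6*b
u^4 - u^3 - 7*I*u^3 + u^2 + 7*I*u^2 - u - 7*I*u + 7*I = (u - 1)*(u - 7*I)*(u - I)*(u + I)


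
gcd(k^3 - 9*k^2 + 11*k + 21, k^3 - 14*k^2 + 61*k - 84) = k^2 - 10*k + 21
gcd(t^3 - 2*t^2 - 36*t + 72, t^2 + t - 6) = t - 2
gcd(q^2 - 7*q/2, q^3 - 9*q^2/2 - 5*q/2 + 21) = q - 7/2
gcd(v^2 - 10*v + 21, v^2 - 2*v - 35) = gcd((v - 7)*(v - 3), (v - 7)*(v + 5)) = v - 7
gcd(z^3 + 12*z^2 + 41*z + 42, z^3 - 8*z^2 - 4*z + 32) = z + 2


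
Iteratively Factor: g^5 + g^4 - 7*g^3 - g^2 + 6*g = (g + 1)*(g^4 - 7*g^2 + 6*g) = (g + 1)*(g + 3)*(g^3 - 3*g^2 + 2*g) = g*(g + 1)*(g + 3)*(g^2 - 3*g + 2) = g*(g - 2)*(g + 1)*(g + 3)*(g - 1)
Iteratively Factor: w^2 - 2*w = (w)*(w - 2)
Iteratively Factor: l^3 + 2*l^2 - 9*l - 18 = (l + 2)*(l^2 - 9) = (l + 2)*(l + 3)*(l - 3)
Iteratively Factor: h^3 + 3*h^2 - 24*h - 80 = (h - 5)*(h^2 + 8*h + 16) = (h - 5)*(h + 4)*(h + 4)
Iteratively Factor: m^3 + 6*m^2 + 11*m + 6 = (m + 3)*(m^2 + 3*m + 2) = (m + 1)*(m + 3)*(m + 2)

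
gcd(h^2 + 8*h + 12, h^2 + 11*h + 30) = h + 6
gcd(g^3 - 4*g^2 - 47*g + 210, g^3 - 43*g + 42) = g^2 + g - 42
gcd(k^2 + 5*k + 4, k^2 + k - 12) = k + 4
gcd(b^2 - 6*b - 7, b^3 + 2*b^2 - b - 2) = b + 1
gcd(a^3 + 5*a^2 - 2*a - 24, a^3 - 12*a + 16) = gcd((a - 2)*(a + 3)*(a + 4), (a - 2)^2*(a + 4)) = a^2 + 2*a - 8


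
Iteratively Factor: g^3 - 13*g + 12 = (g - 3)*(g^2 + 3*g - 4) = (g - 3)*(g + 4)*(g - 1)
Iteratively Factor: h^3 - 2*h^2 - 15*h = (h)*(h^2 - 2*h - 15) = h*(h + 3)*(h - 5)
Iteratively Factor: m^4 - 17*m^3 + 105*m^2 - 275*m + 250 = (m - 2)*(m^3 - 15*m^2 + 75*m - 125) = (m - 5)*(m - 2)*(m^2 - 10*m + 25) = (m - 5)^2*(m - 2)*(m - 5)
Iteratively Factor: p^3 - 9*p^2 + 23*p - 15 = (p - 5)*(p^2 - 4*p + 3) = (p - 5)*(p - 1)*(p - 3)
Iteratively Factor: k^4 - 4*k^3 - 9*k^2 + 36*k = (k)*(k^3 - 4*k^2 - 9*k + 36) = k*(k + 3)*(k^2 - 7*k + 12) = k*(k - 4)*(k + 3)*(k - 3)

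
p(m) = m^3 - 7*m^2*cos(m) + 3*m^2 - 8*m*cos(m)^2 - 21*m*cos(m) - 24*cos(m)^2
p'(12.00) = -445.94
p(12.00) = 1011.29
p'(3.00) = 103.90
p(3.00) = 131.69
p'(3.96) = 34.01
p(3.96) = 214.99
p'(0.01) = -28.59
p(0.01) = -24.29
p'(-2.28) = 5.82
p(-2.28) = -6.18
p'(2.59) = 91.82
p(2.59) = 91.38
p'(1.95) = 75.42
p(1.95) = 38.41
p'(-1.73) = 16.25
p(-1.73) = 1.11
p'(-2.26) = 6.61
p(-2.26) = -6.06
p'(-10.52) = 750.69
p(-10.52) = -566.09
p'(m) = 7*m^2*sin(m) + 3*m^2 + 16*m*sin(m)*cos(m) + 21*m*sin(m) - 14*m*cos(m) + 6*m + 48*sin(m)*cos(m) - 8*cos(m)^2 - 21*cos(m)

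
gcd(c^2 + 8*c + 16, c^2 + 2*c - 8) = c + 4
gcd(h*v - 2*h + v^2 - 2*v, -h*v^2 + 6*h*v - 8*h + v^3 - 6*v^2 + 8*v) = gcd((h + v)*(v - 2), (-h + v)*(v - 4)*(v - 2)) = v - 2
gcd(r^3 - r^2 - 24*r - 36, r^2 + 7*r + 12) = r + 3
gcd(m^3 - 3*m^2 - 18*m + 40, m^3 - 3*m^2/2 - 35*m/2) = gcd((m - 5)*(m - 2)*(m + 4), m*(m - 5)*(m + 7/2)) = m - 5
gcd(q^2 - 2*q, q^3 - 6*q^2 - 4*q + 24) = q - 2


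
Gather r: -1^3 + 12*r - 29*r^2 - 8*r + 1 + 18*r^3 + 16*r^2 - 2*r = 18*r^3 - 13*r^2 + 2*r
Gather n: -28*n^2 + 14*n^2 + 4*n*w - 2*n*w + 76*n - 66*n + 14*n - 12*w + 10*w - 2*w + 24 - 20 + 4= -14*n^2 + n*(2*w + 24) - 4*w + 8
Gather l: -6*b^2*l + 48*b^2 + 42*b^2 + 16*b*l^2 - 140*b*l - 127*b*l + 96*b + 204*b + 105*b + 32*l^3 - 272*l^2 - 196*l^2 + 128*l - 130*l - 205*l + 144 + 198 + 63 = 90*b^2 + 405*b + 32*l^3 + l^2*(16*b - 468) + l*(-6*b^2 - 267*b - 207) + 405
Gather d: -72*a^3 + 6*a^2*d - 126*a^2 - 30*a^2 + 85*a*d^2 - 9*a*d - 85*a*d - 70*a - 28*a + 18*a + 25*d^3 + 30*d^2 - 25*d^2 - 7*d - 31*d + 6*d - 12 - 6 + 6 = -72*a^3 - 156*a^2 - 80*a + 25*d^3 + d^2*(85*a + 5) + d*(6*a^2 - 94*a - 32) - 12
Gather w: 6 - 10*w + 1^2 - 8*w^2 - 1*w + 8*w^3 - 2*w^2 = 8*w^3 - 10*w^2 - 11*w + 7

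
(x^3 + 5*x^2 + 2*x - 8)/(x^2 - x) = x + 6 + 8/x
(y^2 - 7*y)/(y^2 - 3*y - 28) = y/(y + 4)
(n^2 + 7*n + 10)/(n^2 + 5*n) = (n + 2)/n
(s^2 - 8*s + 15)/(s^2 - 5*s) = (s - 3)/s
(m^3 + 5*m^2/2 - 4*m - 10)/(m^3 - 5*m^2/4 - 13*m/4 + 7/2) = 2*(2*m^2 + 9*m + 10)/(4*m^2 + 3*m - 7)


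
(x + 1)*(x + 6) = x^2 + 7*x + 6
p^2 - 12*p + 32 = (p - 8)*(p - 4)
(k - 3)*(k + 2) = k^2 - k - 6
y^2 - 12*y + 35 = (y - 7)*(y - 5)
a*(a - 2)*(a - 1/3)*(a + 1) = a^4 - 4*a^3/3 - 5*a^2/3 + 2*a/3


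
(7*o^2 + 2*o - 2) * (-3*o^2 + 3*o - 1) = -21*o^4 + 15*o^3 + 5*o^2 - 8*o + 2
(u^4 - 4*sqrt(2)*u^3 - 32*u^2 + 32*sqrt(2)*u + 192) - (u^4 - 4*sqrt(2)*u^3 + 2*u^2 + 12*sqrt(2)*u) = -34*u^2 + 20*sqrt(2)*u + 192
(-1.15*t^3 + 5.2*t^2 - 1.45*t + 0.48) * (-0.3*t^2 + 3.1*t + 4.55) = 0.345*t^5 - 5.125*t^4 + 11.3225*t^3 + 19.021*t^2 - 5.1095*t + 2.184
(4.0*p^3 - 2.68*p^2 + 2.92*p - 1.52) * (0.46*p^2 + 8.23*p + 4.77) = 1.84*p^5 + 31.6872*p^4 - 1.63320000000001*p^3 + 10.5488*p^2 + 1.4188*p - 7.2504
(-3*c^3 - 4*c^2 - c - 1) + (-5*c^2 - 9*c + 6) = -3*c^3 - 9*c^2 - 10*c + 5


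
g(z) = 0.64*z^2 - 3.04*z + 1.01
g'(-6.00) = -10.72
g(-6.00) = 42.29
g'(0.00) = -3.04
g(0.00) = 1.01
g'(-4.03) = -8.20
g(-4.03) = 23.66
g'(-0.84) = -4.12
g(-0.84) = 4.02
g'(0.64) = -2.22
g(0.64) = -0.67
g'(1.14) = -1.58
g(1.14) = -1.62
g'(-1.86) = -5.42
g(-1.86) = 8.88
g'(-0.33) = -3.46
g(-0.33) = 2.08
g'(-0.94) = -4.24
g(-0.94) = 4.43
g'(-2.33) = -6.02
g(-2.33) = 11.57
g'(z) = 1.28*z - 3.04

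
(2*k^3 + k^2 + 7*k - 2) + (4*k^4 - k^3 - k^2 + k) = 4*k^4 + k^3 + 8*k - 2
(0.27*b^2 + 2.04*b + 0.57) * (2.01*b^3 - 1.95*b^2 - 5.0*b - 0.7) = 0.5427*b^5 + 3.5739*b^4 - 4.1823*b^3 - 11.5005*b^2 - 4.278*b - 0.399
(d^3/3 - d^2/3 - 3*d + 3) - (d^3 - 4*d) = -2*d^3/3 - d^2/3 + d + 3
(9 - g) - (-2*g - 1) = g + 10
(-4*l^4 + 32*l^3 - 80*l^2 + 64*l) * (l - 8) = -4*l^5 + 64*l^4 - 336*l^3 + 704*l^2 - 512*l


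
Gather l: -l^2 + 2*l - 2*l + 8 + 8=16 - l^2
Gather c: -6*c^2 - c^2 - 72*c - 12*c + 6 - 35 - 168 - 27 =-7*c^2 - 84*c - 224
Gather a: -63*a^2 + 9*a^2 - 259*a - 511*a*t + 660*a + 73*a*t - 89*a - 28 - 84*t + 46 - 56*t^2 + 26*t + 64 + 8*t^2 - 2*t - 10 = -54*a^2 + a*(312 - 438*t) - 48*t^2 - 60*t + 72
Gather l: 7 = 7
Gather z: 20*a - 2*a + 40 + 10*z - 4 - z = 18*a + 9*z + 36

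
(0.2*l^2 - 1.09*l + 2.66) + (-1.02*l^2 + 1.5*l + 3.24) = -0.82*l^2 + 0.41*l + 5.9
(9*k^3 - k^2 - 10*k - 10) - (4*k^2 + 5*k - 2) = 9*k^3 - 5*k^2 - 15*k - 8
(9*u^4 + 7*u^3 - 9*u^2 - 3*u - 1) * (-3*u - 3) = -27*u^5 - 48*u^4 + 6*u^3 + 36*u^2 + 12*u + 3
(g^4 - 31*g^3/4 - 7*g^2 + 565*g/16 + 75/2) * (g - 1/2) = g^5 - 33*g^4/4 - 25*g^3/8 + 621*g^2/16 + 635*g/32 - 75/4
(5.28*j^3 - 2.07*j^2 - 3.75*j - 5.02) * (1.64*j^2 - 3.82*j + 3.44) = 8.6592*j^5 - 23.5644*j^4 + 19.9206*j^3 - 1.0286*j^2 + 6.2764*j - 17.2688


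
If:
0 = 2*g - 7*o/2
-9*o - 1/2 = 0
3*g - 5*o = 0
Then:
No Solution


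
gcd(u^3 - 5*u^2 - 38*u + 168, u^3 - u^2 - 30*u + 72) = u^2 + 2*u - 24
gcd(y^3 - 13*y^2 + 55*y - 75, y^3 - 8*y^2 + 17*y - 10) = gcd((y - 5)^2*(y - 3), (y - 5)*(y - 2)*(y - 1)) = y - 5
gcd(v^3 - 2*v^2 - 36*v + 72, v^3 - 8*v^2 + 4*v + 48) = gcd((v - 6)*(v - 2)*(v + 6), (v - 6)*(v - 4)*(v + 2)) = v - 6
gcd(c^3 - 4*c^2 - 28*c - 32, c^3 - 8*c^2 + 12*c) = 1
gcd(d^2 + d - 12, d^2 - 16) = d + 4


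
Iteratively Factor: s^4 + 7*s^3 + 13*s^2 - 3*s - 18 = (s + 2)*(s^3 + 5*s^2 + 3*s - 9) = (s + 2)*(s + 3)*(s^2 + 2*s - 3) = (s + 2)*(s + 3)^2*(s - 1)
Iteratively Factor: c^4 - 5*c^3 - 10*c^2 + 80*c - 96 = (c - 4)*(c^3 - c^2 - 14*c + 24) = (c - 4)*(c + 4)*(c^2 - 5*c + 6) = (c - 4)*(c - 3)*(c + 4)*(c - 2)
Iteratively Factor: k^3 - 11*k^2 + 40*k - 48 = (k - 3)*(k^2 - 8*k + 16) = (k - 4)*(k - 3)*(k - 4)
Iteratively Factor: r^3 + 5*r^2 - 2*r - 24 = (r + 4)*(r^2 + r - 6) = (r + 3)*(r + 4)*(r - 2)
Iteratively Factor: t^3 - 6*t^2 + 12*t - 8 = (t - 2)*(t^2 - 4*t + 4) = (t - 2)^2*(t - 2)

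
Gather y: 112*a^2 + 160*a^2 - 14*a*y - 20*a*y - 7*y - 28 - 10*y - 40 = 272*a^2 + y*(-34*a - 17) - 68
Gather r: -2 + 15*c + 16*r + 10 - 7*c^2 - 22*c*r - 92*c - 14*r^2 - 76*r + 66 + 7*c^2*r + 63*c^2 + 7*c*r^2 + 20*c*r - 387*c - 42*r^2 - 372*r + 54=56*c^2 - 464*c + r^2*(7*c - 56) + r*(7*c^2 - 2*c - 432) + 128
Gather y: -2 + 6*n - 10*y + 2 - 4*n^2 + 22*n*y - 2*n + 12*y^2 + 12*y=-4*n^2 + 4*n + 12*y^2 + y*(22*n + 2)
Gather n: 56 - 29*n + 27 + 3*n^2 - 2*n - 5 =3*n^2 - 31*n + 78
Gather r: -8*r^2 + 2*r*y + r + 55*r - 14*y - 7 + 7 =-8*r^2 + r*(2*y + 56) - 14*y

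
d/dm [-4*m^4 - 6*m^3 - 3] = m^2*(-16*m - 18)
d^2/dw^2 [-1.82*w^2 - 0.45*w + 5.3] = -3.64000000000000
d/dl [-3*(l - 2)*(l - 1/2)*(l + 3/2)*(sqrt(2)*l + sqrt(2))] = 3*sqrt(2)*(-16*l^3 + 30*l + 5)/4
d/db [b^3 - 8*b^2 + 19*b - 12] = 3*b^2 - 16*b + 19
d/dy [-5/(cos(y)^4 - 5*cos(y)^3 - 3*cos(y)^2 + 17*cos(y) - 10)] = 5*(4*sin(y)^2 + 11*cos(y) + 13)*sin(y)/((cos(y) - 1)^3*(sin(y)^2 + 3*cos(y) + 9)^2)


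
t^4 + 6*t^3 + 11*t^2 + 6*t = t*(t + 1)*(t + 2)*(t + 3)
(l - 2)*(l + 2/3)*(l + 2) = l^3 + 2*l^2/3 - 4*l - 8/3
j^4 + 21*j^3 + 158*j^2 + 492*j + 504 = (j + 2)*(j + 6)^2*(j + 7)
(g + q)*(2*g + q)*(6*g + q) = 12*g^3 + 20*g^2*q + 9*g*q^2 + q^3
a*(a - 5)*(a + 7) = a^3 + 2*a^2 - 35*a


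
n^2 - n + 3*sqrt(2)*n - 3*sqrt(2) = (n - 1)*(n + 3*sqrt(2))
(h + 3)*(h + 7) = h^2 + 10*h + 21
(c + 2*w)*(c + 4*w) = c^2 + 6*c*w + 8*w^2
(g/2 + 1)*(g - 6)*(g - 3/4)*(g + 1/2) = g^4/2 - 17*g^3/8 - 91*g^2/16 + 9*g/4 + 9/4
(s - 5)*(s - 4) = s^2 - 9*s + 20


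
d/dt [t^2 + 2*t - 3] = 2*t + 2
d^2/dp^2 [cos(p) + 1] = -cos(p)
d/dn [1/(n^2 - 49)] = -2*n/(n^2 - 49)^2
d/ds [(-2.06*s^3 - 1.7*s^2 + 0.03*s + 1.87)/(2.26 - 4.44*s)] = (18.2928*s^3 - 6.4188*s^2 - 7.684*s + 8.3706)/(19.7136*s^2 - 20.0688*s + 5.1076)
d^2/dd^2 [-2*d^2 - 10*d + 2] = -4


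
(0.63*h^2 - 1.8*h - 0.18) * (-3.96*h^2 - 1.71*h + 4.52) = -2.4948*h^4 + 6.0507*h^3 + 6.6384*h^2 - 7.8282*h - 0.8136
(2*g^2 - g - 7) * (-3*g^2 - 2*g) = -6*g^4 - g^3 + 23*g^2 + 14*g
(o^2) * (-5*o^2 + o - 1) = -5*o^4 + o^3 - o^2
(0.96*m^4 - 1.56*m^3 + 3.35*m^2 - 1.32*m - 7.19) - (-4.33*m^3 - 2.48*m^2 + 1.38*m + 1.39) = 0.96*m^4 + 2.77*m^3 + 5.83*m^2 - 2.7*m - 8.58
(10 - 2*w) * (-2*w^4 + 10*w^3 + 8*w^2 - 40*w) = 4*w^5 - 40*w^4 + 84*w^3 + 160*w^2 - 400*w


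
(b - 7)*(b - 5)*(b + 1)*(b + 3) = b^4 - 8*b^3 - 10*b^2 + 104*b + 105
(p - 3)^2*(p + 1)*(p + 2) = p^4 - 3*p^3 - 7*p^2 + 15*p + 18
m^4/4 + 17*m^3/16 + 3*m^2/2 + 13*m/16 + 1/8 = (m/4 + 1/4)*(m + 1/4)*(m + 1)*(m + 2)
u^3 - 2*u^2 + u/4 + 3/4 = (u - 3/2)*(u - 1)*(u + 1/2)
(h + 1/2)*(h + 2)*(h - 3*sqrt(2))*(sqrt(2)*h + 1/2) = sqrt(2)*h^4 - 11*h^3/2 + 5*sqrt(2)*h^3/2 - 55*h^2/4 - sqrt(2)*h^2/2 - 11*h/2 - 15*sqrt(2)*h/4 - 3*sqrt(2)/2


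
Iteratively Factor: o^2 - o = (o - 1)*(o)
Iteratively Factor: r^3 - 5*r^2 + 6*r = (r - 2)*(r^2 - 3*r) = r*(r - 2)*(r - 3)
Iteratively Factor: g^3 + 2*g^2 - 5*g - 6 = (g + 1)*(g^2 + g - 6) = (g + 1)*(g + 3)*(g - 2)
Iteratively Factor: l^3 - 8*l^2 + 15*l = (l - 5)*(l^2 - 3*l) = l*(l - 5)*(l - 3)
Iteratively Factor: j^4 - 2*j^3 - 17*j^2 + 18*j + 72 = (j + 3)*(j^3 - 5*j^2 - 2*j + 24) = (j + 2)*(j + 3)*(j^2 - 7*j + 12) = (j - 3)*(j + 2)*(j + 3)*(j - 4)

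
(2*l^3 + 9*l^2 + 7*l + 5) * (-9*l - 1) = -18*l^4 - 83*l^3 - 72*l^2 - 52*l - 5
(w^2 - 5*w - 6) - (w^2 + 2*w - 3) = -7*w - 3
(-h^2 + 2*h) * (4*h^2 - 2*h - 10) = -4*h^4 + 10*h^3 + 6*h^2 - 20*h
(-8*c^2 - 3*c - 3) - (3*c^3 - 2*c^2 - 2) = -3*c^3 - 6*c^2 - 3*c - 1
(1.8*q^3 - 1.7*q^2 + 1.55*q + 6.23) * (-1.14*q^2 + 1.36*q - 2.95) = -2.052*q^5 + 4.386*q^4 - 9.389*q^3 + 0.0208000000000013*q^2 + 3.9003*q - 18.3785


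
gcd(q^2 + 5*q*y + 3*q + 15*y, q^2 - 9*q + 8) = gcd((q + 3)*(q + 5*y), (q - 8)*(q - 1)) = 1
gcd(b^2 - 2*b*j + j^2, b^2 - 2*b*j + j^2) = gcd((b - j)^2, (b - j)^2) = b^2 - 2*b*j + j^2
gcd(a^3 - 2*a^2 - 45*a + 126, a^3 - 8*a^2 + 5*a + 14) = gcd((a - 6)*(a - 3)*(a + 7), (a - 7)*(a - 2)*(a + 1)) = 1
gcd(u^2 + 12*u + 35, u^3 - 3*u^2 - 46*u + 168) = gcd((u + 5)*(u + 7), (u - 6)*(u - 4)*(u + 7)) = u + 7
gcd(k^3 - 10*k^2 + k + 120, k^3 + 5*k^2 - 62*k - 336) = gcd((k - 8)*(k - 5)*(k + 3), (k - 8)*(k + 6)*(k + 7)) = k - 8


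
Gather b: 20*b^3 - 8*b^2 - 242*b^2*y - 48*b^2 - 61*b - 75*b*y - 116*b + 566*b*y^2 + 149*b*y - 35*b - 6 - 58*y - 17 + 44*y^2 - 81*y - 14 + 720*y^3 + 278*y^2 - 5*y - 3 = 20*b^3 + b^2*(-242*y - 56) + b*(566*y^2 + 74*y - 212) + 720*y^3 + 322*y^2 - 144*y - 40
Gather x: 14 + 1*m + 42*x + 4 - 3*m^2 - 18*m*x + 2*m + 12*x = -3*m^2 + 3*m + x*(54 - 18*m) + 18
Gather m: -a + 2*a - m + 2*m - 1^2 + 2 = a + m + 1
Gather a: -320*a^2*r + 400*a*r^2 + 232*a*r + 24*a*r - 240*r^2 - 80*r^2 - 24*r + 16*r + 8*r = -320*a^2*r + a*(400*r^2 + 256*r) - 320*r^2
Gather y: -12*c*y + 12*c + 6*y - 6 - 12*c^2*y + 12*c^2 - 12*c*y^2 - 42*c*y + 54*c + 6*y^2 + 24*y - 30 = 12*c^2 + 66*c + y^2*(6 - 12*c) + y*(-12*c^2 - 54*c + 30) - 36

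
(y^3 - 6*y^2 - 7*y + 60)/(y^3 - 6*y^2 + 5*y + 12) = (y^2 - 2*y - 15)/(y^2 - 2*y - 3)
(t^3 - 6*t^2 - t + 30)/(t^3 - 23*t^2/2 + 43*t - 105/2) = 2*(t + 2)/(2*t - 7)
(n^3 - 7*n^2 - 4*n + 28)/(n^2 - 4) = n - 7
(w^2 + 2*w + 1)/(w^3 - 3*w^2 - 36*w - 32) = (w + 1)/(w^2 - 4*w - 32)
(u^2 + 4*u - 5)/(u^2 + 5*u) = (u - 1)/u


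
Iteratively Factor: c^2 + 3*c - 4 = (c - 1)*(c + 4)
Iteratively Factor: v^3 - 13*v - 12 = (v + 1)*(v^2 - v - 12) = (v - 4)*(v + 1)*(v + 3)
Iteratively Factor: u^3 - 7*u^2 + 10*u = (u - 2)*(u^2 - 5*u) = (u - 5)*(u - 2)*(u)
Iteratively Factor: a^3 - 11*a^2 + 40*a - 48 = (a - 4)*(a^2 - 7*a + 12) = (a - 4)*(a - 3)*(a - 4)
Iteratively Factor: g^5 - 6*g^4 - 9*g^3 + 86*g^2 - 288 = (g - 4)*(g^4 - 2*g^3 - 17*g^2 + 18*g + 72) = (g - 4)*(g + 2)*(g^3 - 4*g^2 - 9*g + 36) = (g - 4)*(g - 3)*(g + 2)*(g^2 - g - 12) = (g - 4)*(g - 3)*(g + 2)*(g + 3)*(g - 4)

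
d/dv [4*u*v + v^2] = 4*u + 2*v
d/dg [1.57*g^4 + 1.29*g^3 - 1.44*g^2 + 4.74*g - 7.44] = 6.28*g^3 + 3.87*g^2 - 2.88*g + 4.74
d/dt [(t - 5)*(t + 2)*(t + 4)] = 3*t^2 + 2*t - 22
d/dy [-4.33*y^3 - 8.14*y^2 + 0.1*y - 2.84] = -12.99*y^2 - 16.28*y + 0.1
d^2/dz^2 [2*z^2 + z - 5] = 4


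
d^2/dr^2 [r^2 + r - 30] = 2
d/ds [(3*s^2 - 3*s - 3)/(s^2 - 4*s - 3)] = 3*(-3*s^2 - 4*s - 1)/(s^4 - 8*s^3 + 10*s^2 + 24*s + 9)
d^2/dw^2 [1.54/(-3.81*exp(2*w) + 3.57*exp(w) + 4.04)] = (1.54*(7.62*exp(w) - 3.57)*(15.24*exp(w) - 7.14)*exp(w) + (23.4696*exp(w) - 5.4978)*(-3.81*exp(2*w) + 3.57*exp(w) + 4.04))*exp(w)/(-3.81*exp(2*w) + 3.57*exp(w) + 4.04)^3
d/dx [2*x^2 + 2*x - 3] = 4*x + 2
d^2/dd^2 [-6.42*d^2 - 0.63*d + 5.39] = -12.8400000000000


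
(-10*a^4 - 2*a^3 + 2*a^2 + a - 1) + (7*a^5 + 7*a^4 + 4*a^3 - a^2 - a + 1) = 7*a^5 - 3*a^4 + 2*a^3 + a^2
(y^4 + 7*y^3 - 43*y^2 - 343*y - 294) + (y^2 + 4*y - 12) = y^4 + 7*y^3 - 42*y^2 - 339*y - 306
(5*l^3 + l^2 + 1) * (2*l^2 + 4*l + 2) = 10*l^5 + 22*l^4 + 14*l^3 + 4*l^2 + 4*l + 2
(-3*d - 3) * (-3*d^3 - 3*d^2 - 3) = 9*d^4 + 18*d^3 + 9*d^2 + 9*d + 9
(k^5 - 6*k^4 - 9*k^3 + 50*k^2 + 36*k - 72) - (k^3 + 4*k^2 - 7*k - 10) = k^5 - 6*k^4 - 10*k^3 + 46*k^2 + 43*k - 62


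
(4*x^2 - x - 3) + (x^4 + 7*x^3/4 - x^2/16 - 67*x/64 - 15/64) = x^4 + 7*x^3/4 + 63*x^2/16 - 131*x/64 - 207/64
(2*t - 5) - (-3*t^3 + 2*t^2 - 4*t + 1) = 3*t^3 - 2*t^2 + 6*t - 6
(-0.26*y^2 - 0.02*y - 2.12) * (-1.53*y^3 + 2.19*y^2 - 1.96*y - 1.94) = 0.3978*y^5 - 0.5388*y^4 + 3.7094*y^3 - 4.0992*y^2 + 4.194*y + 4.1128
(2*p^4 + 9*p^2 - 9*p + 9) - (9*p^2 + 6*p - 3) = 2*p^4 - 15*p + 12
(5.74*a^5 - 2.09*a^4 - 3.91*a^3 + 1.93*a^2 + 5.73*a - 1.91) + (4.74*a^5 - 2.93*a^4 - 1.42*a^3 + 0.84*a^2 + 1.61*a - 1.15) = 10.48*a^5 - 5.02*a^4 - 5.33*a^3 + 2.77*a^2 + 7.34*a - 3.06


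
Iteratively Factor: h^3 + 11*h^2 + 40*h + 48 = (h + 3)*(h^2 + 8*h + 16) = (h + 3)*(h + 4)*(h + 4)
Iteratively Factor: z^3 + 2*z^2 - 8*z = (z + 4)*(z^2 - 2*z) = (z - 2)*(z + 4)*(z)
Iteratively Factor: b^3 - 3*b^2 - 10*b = (b + 2)*(b^2 - 5*b) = b*(b + 2)*(b - 5)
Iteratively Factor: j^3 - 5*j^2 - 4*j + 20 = (j + 2)*(j^2 - 7*j + 10) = (j - 5)*(j + 2)*(j - 2)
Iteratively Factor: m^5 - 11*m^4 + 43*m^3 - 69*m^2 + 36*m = (m - 3)*(m^4 - 8*m^3 + 19*m^2 - 12*m) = (m - 4)*(m - 3)*(m^3 - 4*m^2 + 3*m) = (m - 4)*(m - 3)*(m - 1)*(m^2 - 3*m) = m*(m - 4)*(m - 3)*(m - 1)*(m - 3)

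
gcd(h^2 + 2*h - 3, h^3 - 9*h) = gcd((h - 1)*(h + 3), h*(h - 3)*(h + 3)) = h + 3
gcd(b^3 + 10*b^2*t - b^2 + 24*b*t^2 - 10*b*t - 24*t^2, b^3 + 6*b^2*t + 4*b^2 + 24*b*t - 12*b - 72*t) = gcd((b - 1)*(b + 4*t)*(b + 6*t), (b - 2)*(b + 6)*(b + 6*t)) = b + 6*t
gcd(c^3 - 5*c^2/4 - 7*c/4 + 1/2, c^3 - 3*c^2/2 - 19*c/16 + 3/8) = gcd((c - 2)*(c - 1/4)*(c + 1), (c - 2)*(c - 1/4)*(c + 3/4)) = c^2 - 9*c/4 + 1/2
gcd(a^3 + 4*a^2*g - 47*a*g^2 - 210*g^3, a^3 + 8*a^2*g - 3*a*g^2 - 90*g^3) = a^2 + 11*a*g + 30*g^2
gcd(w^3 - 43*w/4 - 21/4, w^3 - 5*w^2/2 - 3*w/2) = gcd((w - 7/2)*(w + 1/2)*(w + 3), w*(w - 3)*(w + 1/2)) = w + 1/2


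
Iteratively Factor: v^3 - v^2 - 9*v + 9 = (v - 3)*(v^2 + 2*v - 3) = (v - 3)*(v - 1)*(v + 3)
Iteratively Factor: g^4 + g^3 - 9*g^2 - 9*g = (g + 3)*(g^3 - 2*g^2 - 3*g) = g*(g + 3)*(g^2 - 2*g - 3) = g*(g + 1)*(g + 3)*(g - 3)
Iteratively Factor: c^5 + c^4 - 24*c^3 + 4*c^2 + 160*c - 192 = (c + 4)*(c^4 - 3*c^3 - 12*c^2 + 52*c - 48) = (c + 4)^2*(c^3 - 7*c^2 + 16*c - 12) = (c - 2)*(c + 4)^2*(c^2 - 5*c + 6) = (c - 2)^2*(c + 4)^2*(c - 3)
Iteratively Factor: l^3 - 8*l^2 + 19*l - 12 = (l - 1)*(l^2 - 7*l + 12) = (l - 4)*(l - 1)*(l - 3)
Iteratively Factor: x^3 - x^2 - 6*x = (x - 3)*(x^2 + 2*x) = (x - 3)*(x + 2)*(x)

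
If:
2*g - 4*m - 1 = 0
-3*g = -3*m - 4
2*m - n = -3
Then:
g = 13/6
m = 5/6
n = 14/3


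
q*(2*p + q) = 2*p*q + q^2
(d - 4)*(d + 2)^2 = d^3 - 12*d - 16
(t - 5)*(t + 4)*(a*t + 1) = a*t^3 - a*t^2 - 20*a*t + t^2 - t - 20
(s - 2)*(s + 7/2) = s^2 + 3*s/2 - 7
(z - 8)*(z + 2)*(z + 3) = z^3 - 3*z^2 - 34*z - 48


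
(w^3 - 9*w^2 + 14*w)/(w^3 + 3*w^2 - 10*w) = (w - 7)/(w + 5)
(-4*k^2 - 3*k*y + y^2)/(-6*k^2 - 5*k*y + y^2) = (-4*k + y)/(-6*k + y)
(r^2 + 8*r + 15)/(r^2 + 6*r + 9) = (r + 5)/(r + 3)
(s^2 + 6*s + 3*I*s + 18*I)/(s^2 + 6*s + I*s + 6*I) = (s + 3*I)/(s + I)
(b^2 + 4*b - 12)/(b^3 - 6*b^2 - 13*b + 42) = (b + 6)/(b^2 - 4*b - 21)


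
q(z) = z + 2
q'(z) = 1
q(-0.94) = 1.06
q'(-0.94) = 1.00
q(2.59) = 4.59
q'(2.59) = 1.00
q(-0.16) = 1.84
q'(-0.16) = 1.00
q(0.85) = 2.85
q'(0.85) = 1.00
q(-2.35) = -0.35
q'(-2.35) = 1.00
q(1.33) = 3.33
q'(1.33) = 1.00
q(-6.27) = -4.27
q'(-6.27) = 1.00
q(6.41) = 8.41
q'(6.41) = 1.00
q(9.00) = 11.00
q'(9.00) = 1.00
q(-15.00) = -13.00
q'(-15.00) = 1.00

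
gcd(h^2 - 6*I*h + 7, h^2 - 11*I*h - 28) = h - 7*I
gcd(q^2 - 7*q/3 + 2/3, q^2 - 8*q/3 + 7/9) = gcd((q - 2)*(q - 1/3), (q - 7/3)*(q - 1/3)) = q - 1/3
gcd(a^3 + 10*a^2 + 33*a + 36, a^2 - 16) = a + 4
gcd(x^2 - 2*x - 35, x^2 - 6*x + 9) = 1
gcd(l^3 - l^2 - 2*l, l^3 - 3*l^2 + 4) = l^2 - l - 2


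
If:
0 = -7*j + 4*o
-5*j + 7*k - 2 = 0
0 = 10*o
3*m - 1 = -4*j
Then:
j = 0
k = 2/7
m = 1/3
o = 0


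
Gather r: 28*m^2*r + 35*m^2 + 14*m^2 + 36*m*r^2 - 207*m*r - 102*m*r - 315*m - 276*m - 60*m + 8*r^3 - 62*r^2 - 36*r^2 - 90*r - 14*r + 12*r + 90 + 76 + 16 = 49*m^2 - 651*m + 8*r^3 + r^2*(36*m - 98) + r*(28*m^2 - 309*m - 92) + 182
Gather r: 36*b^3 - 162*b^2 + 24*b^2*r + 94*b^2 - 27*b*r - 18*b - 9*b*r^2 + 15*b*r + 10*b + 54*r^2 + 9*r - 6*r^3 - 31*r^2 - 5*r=36*b^3 - 68*b^2 - 8*b - 6*r^3 + r^2*(23 - 9*b) + r*(24*b^2 - 12*b + 4)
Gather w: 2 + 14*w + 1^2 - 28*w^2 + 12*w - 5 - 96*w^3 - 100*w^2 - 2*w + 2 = -96*w^3 - 128*w^2 + 24*w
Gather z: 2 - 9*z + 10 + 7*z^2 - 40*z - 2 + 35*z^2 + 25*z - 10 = 42*z^2 - 24*z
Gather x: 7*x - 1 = 7*x - 1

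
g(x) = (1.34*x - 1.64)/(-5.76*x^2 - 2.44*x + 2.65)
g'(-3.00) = 0.07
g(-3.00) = 0.14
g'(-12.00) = 0.00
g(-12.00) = 0.02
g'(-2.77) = 0.09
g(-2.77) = 0.15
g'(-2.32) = 0.16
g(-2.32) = 0.21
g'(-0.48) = 1.67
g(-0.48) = -0.92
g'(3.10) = 0.00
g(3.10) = -0.04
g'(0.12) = -0.50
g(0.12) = -0.65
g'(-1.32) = 2.19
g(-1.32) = 0.82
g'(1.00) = -0.38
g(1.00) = 0.05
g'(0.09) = -0.37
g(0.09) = -0.64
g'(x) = (1.34*x - 1.64)*(11.52*x + 2.44)/(-5.76*x^2 - 2.44*x + 2.65)^2 + 1.34/(-5.76*x^2 - 2.44*x + 2.65) = (7.7184*x^2 - 18.8928*x - 0.4506)/(33.1776*x^4 + 28.1088*x^3 - 24.5744*x^2 - 12.932*x + 7.0225)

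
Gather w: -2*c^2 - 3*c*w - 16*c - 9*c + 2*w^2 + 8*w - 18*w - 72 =-2*c^2 - 25*c + 2*w^2 + w*(-3*c - 10) - 72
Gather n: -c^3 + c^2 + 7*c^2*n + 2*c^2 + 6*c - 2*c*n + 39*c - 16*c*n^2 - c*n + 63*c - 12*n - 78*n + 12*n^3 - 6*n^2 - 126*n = -c^3 + 3*c^2 + 108*c + 12*n^3 + n^2*(-16*c - 6) + n*(7*c^2 - 3*c - 216)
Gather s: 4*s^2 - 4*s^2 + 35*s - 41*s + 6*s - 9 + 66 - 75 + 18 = 0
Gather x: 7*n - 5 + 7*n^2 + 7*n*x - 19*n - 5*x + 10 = 7*n^2 - 12*n + x*(7*n - 5) + 5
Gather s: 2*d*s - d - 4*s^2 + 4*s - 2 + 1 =-d - 4*s^2 + s*(2*d + 4) - 1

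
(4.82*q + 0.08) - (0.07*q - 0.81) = 4.75*q + 0.89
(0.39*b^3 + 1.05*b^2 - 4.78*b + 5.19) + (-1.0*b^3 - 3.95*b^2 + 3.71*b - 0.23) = -0.61*b^3 - 2.9*b^2 - 1.07*b + 4.96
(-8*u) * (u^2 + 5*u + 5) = -8*u^3 - 40*u^2 - 40*u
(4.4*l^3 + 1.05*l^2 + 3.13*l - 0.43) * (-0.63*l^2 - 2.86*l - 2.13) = -2.772*l^5 - 13.2455*l^4 - 14.3469*l^3 - 10.9174*l^2 - 5.4371*l + 0.9159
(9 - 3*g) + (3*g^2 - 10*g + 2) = 3*g^2 - 13*g + 11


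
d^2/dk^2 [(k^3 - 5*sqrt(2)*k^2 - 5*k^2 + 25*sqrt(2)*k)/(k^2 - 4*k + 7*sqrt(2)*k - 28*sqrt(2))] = 8*(3*sqrt(2)*k^3 + 41*k^3 - 504*k^2 - 21*sqrt(2)*k^2 + 2226*k - 3360 + 490*sqrt(2))/(k^6 - 12*k^5 + 21*sqrt(2)*k^5 - 252*sqrt(2)*k^4 + 342*k^4 - 3592*k^3 + 1694*sqrt(2)*k^3 - 9576*sqrt(2)*k^2 + 14112*k^2 - 18816*k + 32928*sqrt(2)*k - 43904*sqrt(2))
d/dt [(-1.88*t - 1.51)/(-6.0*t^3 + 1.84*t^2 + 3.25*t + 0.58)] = (-22.56*t^3 - 23.7208*t^2 + 5.5568*t + 3.8171)/(36.0*t^6 - 22.08*t^5 - 35.6144*t^4 + 5.0*t^3 + 12.6969*t^2 + 3.77*t + 0.3364)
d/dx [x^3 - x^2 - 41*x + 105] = 3*x^2 - 2*x - 41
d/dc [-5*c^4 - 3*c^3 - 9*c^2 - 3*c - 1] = -20*c^3 - 9*c^2 - 18*c - 3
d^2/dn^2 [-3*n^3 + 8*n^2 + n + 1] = 16 - 18*n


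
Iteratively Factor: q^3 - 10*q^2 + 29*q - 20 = (q - 5)*(q^2 - 5*q + 4) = (q - 5)*(q - 4)*(q - 1)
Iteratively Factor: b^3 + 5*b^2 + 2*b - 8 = (b + 4)*(b^2 + b - 2) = (b - 1)*(b + 4)*(b + 2)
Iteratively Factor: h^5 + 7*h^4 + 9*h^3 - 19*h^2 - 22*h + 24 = (h + 2)*(h^4 + 5*h^3 - h^2 - 17*h + 12) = (h + 2)*(h + 4)*(h^3 + h^2 - 5*h + 3) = (h - 1)*(h + 2)*(h + 4)*(h^2 + 2*h - 3) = (h - 1)*(h + 2)*(h + 3)*(h + 4)*(h - 1)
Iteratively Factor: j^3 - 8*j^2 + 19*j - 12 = (j - 4)*(j^2 - 4*j + 3) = (j - 4)*(j - 1)*(j - 3)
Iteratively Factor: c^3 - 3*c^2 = (c)*(c^2 - 3*c) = c*(c - 3)*(c)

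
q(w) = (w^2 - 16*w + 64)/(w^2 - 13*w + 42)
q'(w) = (13 - 2*w)*(w^2 - 16*w + 64)/(w^2 - 13*w + 42)^2 + (2*w - 16)/(w^2 - 13*w + 42) = (3*w^2 - 44*w + 160)/(w^4 - 26*w^3 + 253*w^2 - 1092*w + 1764)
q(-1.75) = 1.40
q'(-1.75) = 0.05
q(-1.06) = 1.44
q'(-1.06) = 0.06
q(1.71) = 1.74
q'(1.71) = 0.18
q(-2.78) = 1.35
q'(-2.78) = 0.04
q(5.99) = 400.01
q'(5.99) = 39999.02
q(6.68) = -8.01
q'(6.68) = -1.12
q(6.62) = -8.08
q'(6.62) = 3.48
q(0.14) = 1.54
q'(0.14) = 0.10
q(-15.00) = 1.15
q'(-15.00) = 0.01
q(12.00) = 0.53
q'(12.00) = 0.07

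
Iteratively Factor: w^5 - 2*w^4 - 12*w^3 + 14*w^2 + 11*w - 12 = (w - 1)*(w^4 - w^3 - 13*w^2 + w + 12) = (w - 1)*(w + 1)*(w^3 - 2*w^2 - 11*w + 12) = (w - 1)^2*(w + 1)*(w^2 - w - 12) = (w - 1)^2*(w + 1)*(w + 3)*(w - 4)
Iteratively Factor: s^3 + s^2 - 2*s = (s - 1)*(s^2 + 2*s) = s*(s - 1)*(s + 2)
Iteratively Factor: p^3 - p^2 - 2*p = (p - 2)*(p^2 + p) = p*(p - 2)*(p + 1)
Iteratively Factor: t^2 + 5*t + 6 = (t + 3)*(t + 2)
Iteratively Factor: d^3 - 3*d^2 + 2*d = (d - 2)*(d^2 - d) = d*(d - 2)*(d - 1)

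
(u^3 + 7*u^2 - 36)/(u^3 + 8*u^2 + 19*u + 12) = (u^2 + 4*u - 12)/(u^2 + 5*u + 4)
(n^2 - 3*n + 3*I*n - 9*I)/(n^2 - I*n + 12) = (n - 3)/(n - 4*I)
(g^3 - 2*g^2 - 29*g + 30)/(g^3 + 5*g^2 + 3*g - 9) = (g^2 - g - 30)/(g^2 + 6*g + 9)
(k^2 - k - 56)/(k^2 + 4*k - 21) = (k - 8)/(k - 3)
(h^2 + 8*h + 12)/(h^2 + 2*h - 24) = (h + 2)/(h - 4)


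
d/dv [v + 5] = 1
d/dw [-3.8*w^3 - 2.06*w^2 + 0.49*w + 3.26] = -11.4*w^2 - 4.12*w + 0.49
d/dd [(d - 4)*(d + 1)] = 2*d - 3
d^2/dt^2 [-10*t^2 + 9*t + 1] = -20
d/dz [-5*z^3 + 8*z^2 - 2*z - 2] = -15*z^2 + 16*z - 2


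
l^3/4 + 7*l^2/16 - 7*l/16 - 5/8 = (l/4 + 1/4)*(l - 5/4)*(l + 2)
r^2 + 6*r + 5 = (r + 1)*(r + 5)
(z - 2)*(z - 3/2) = z^2 - 7*z/2 + 3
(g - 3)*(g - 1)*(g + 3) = g^3 - g^2 - 9*g + 9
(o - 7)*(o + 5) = o^2 - 2*o - 35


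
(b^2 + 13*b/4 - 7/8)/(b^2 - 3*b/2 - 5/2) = (-8*b^2 - 26*b + 7)/(4*(-2*b^2 + 3*b + 5))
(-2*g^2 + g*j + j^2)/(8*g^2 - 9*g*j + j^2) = (-2*g - j)/(8*g - j)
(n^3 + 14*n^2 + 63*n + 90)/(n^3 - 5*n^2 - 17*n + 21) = (n^2 + 11*n + 30)/(n^2 - 8*n + 7)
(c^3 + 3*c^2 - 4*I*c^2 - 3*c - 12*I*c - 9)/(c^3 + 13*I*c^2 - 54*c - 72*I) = (c^3 + c^2*(3 - 4*I) + c*(-3 - 12*I) - 9)/(c^3 + 13*I*c^2 - 54*c - 72*I)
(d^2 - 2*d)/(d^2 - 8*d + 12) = d/(d - 6)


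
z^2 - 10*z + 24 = (z - 6)*(z - 4)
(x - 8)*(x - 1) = x^2 - 9*x + 8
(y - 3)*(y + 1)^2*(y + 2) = y^4 + y^3 - 7*y^2 - 13*y - 6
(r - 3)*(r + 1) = r^2 - 2*r - 3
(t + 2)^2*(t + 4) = t^3 + 8*t^2 + 20*t + 16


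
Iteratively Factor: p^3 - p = (p - 1)*(p^2 + p) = p*(p - 1)*(p + 1)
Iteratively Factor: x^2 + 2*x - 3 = (x - 1)*(x + 3)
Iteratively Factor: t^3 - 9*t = (t + 3)*(t^2 - 3*t) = (t - 3)*(t + 3)*(t)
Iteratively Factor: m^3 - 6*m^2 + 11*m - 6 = (m - 2)*(m^2 - 4*m + 3) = (m - 2)*(m - 1)*(m - 3)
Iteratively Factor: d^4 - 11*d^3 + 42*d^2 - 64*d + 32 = (d - 2)*(d^3 - 9*d^2 + 24*d - 16) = (d - 4)*(d - 2)*(d^2 - 5*d + 4) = (d - 4)^2*(d - 2)*(d - 1)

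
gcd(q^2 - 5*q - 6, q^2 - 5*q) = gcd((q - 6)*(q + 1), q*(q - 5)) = 1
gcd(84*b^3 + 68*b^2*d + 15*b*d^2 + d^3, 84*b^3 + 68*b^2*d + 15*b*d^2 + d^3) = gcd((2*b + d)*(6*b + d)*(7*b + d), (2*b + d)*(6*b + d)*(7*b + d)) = 84*b^3 + 68*b^2*d + 15*b*d^2 + d^3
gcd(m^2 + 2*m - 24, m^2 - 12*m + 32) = m - 4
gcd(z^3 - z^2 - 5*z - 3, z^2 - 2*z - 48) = 1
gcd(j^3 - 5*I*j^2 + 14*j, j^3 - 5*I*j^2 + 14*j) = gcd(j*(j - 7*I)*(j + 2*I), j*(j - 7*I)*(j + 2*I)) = j^3 - 5*I*j^2 + 14*j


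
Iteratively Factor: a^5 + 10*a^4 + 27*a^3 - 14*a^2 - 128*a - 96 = (a + 1)*(a^4 + 9*a^3 + 18*a^2 - 32*a - 96) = (a + 1)*(a + 3)*(a^3 + 6*a^2 - 32) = (a + 1)*(a + 3)*(a + 4)*(a^2 + 2*a - 8) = (a - 2)*(a + 1)*(a + 3)*(a + 4)*(a + 4)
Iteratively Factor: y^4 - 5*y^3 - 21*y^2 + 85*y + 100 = (y - 5)*(y^3 - 21*y - 20) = (y - 5)^2*(y^2 + 5*y + 4) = (y - 5)^2*(y + 1)*(y + 4)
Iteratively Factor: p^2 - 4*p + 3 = (p - 3)*(p - 1)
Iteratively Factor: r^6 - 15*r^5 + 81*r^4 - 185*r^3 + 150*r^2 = (r)*(r^5 - 15*r^4 + 81*r^3 - 185*r^2 + 150*r) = r^2*(r^4 - 15*r^3 + 81*r^2 - 185*r + 150) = r^2*(r - 2)*(r^3 - 13*r^2 + 55*r - 75) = r^2*(r - 5)*(r - 2)*(r^2 - 8*r + 15) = r^2*(r - 5)*(r - 3)*(r - 2)*(r - 5)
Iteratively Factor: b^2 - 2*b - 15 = (b + 3)*(b - 5)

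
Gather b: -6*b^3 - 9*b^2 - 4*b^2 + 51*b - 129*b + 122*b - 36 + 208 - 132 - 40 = -6*b^3 - 13*b^2 + 44*b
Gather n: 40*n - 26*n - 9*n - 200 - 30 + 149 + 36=5*n - 45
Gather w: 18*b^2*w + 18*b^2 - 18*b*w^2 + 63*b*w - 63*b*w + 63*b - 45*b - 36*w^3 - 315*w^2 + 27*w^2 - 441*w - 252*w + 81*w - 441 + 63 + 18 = 18*b^2 + 18*b - 36*w^3 + w^2*(-18*b - 288) + w*(18*b^2 - 612) - 360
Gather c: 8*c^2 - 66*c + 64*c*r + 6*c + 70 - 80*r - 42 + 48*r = 8*c^2 + c*(64*r - 60) - 32*r + 28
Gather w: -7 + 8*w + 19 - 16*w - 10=2 - 8*w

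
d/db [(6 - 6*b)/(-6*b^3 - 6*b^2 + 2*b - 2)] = 18*b*(-b^2 + b + 1)/(9*b^6 + 18*b^5 + 3*b^4 + 7*b^2 - 2*b + 1)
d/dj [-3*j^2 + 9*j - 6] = 9 - 6*j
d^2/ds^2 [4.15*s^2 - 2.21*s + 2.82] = 8.30000000000000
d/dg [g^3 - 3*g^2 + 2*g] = 3*g^2 - 6*g + 2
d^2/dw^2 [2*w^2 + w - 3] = 4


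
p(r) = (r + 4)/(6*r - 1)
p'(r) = -6*(r + 4)/(6*r - 1)^2 + 1/(6*r - 1)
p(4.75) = 0.32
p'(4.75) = -0.03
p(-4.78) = 0.03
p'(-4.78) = -0.03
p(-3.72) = -0.01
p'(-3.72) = -0.05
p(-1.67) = -0.21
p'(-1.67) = -0.21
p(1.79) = 0.59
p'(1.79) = -0.26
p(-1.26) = -0.32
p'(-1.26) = -0.34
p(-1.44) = -0.27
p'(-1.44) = -0.27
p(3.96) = 0.35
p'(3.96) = -0.05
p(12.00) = 0.23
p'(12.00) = 0.00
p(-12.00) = 0.11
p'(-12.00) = 0.00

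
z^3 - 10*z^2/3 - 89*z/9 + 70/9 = (z - 5)*(z - 2/3)*(z + 7/3)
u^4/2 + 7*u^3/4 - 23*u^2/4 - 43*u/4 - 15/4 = (u/2 + 1/2)*(u - 3)*(u + 1/2)*(u + 5)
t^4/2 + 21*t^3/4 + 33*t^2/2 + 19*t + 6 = (t/2 + 1)*(t + 1/2)*(t + 2)*(t + 6)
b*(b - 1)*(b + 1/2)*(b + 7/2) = b^4 + 3*b^3 - 9*b^2/4 - 7*b/4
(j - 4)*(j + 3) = j^2 - j - 12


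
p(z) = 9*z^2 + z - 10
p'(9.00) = 163.00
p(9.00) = 728.00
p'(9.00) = 163.00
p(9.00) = 728.00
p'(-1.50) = -26.00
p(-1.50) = 8.75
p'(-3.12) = -55.16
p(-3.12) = 74.49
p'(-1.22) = -20.96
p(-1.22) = 2.18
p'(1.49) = 27.82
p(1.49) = 11.47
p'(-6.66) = -118.88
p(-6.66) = 382.54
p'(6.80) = 123.40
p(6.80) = 412.96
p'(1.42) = 26.56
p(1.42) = 9.57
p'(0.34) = 7.12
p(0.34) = -8.62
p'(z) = 18*z + 1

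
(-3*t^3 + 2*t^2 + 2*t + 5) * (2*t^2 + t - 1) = -6*t^5 + t^4 + 9*t^3 + 10*t^2 + 3*t - 5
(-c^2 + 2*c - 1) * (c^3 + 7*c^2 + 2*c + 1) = -c^5 - 5*c^4 + 11*c^3 - 4*c^2 - 1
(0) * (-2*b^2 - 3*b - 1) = 0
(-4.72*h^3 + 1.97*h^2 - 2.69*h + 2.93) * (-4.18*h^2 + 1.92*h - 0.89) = 19.7296*h^5 - 17.297*h^4 + 19.2274*h^3 - 19.1655*h^2 + 8.0197*h - 2.6077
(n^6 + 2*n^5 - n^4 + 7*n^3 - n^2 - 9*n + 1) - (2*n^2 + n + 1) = n^6 + 2*n^5 - n^4 + 7*n^3 - 3*n^2 - 10*n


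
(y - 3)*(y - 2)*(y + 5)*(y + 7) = y^4 + 7*y^3 - 19*y^2 - 103*y + 210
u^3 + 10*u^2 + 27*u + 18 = (u + 1)*(u + 3)*(u + 6)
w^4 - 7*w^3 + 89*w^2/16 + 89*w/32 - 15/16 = (w - 6)*(w - 5/4)*(w - 1/4)*(w + 1/2)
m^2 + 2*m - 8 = (m - 2)*(m + 4)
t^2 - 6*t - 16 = (t - 8)*(t + 2)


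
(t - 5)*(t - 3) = t^2 - 8*t + 15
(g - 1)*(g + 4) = g^2 + 3*g - 4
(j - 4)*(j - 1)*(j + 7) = j^3 + 2*j^2 - 31*j + 28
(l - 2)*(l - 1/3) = l^2 - 7*l/3 + 2/3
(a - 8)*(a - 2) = a^2 - 10*a + 16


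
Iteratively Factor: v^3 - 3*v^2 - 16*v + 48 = (v - 3)*(v^2 - 16) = (v - 4)*(v - 3)*(v + 4)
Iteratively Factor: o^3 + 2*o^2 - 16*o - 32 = (o + 2)*(o^2 - 16) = (o + 2)*(o + 4)*(o - 4)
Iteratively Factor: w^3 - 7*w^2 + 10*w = (w - 5)*(w^2 - 2*w) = w*(w - 5)*(w - 2)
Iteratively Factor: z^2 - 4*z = (z)*(z - 4)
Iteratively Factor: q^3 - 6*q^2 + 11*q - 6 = (q - 2)*(q^2 - 4*q + 3) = (q - 2)*(q - 1)*(q - 3)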